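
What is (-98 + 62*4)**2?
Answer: 22500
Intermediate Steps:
(-98 + 62*4)**2 = (-98 + 248)**2 = 150**2 = 22500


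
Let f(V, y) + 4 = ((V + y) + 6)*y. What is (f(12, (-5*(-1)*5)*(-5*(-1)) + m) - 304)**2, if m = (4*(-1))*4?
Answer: 183196225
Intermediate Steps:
m = -16 (m = -4*4 = -16)
f(V, y) = -4 + y*(6 + V + y) (f(V, y) = -4 + ((V + y) + 6)*y = -4 + (6 + V + y)*y = -4 + y*(6 + V + y))
(f(12, (-5*(-1)*5)*(-5*(-1)) + m) - 304)**2 = ((-4 + ((-5*(-1)*5)*(-5*(-1)) - 16)**2 + 6*((-5*(-1)*5)*(-5*(-1)) - 16) + 12*((-5*(-1)*5)*(-5*(-1)) - 16)) - 304)**2 = ((-4 + ((5*5)*5 - 16)**2 + 6*((5*5)*5 - 16) + 12*((5*5)*5 - 16)) - 304)**2 = ((-4 + (25*5 - 16)**2 + 6*(25*5 - 16) + 12*(25*5 - 16)) - 304)**2 = ((-4 + (125 - 16)**2 + 6*(125 - 16) + 12*(125 - 16)) - 304)**2 = ((-4 + 109**2 + 6*109 + 12*109) - 304)**2 = ((-4 + 11881 + 654 + 1308) - 304)**2 = (13839 - 304)**2 = 13535**2 = 183196225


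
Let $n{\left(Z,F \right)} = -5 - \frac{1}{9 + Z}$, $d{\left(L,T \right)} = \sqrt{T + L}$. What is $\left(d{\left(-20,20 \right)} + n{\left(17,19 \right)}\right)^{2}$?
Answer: $\frac{17161}{676} \approx 25.386$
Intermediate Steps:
$d{\left(L,T \right)} = \sqrt{L + T}$
$\left(d{\left(-20,20 \right)} + n{\left(17,19 \right)}\right)^{2} = \left(\sqrt{-20 + 20} + \frac{-46 - 85}{9 + 17}\right)^{2} = \left(\sqrt{0} + \frac{-46 - 85}{26}\right)^{2} = \left(0 + \frac{1}{26} \left(-131\right)\right)^{2} = \left(0 - \frac{131}{26}\right)^{2} = \left(- \frac{131}{26}\right)^{2} = \frac{17161}{676}$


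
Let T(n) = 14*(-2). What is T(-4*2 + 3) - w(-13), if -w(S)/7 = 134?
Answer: 910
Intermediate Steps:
w(S) = -938 (w(S) = -7*134 = -938)
T(n) = -28
T(-4*2 + 3) - w(-13) = -28 - 1*(-938) = -28 + 938 = 910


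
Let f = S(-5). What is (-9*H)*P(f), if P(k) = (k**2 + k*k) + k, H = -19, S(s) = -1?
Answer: 171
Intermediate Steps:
f = -1
P(k) = k + 2*k**2 (P(k) = (k**2 + k**2) + k = 2*k**2 + k = k + 2*k**2)
(-9*H)*P(f) = (-9*(-19))*(-(1 + 2*(-1))) = 171*(-(1 - 2)) = 171*(-1*(-1)) = 171*1 = 171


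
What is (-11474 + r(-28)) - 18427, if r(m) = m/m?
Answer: -29900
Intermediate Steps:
r(m) = 1
(-11474 + r(-28)) - 18427 = (-11474 + 1) - 18427 = -11473 - 18427 = -29900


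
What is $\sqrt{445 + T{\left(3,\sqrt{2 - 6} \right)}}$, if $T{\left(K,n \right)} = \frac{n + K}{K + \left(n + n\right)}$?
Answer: $\frac{\sqrt{11142 - 6 i}}{5} \approx 21.111 - 0.0056842 i$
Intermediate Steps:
$T{\left(K,n \right)} = \frac{K + n}{K + 2 n}$
$\sqrt{445 + T{\left(3,\sqrt{2 - 6} \right)}} = \sqrt{445 + \frac{3 + \sqrt{2 - 6}}{3 + 2 \sqrt{2 - 6}}} = \sqrt{445 + \frac{3 + \sqrt{-4}}{3 + 2 \sqrt{-4}}} = \sqrt{445 + \frac{3 + 2 i}{3 + 2 \cdot 2 i}} = \sqrt{445 + \frac{3 + 2 i}{3 + 4 i}} = \sqrt{445 + \frac{3 - 4 i}{25} \left(3 + 2 i\right)} = \sqrt{445 + \frac{\left(3 - 4 i\right) \left(3 + 2 i\right)}{25}}$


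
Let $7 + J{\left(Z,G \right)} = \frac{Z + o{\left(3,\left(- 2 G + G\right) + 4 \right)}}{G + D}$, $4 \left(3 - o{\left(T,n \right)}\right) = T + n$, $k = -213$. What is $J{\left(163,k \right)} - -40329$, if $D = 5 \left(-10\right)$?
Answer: $\frac{10604575}{263} \approx 40322.0$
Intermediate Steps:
$o{\left(T,n \right)} = 3 - \frac{T}{4} - \frac{n}{4}$ ($o{\left(T,n \right)} = 3 - \frac{T + n}{4} = 3 - \left(\frac{T}{4} + \frac{n}{4}\right) = 3 - \frac{T}{4} - \frac{n}{4}$)
$D = -50$
$J{\left(Z,G \right)} = -7 + \frac{\frac{5}{4} + Z + \frac{G}{4}}{-50 + G}$ ($J{\left(Z,G \right)} = -7 + \frac{Z - \left(- \frac{9}{4} + \frac{\left(- 2 G + G\right) + 4}{4}\right)}{G - 50} = -7 + \frac{Z - \left(- \frac{9}{4} + \frac{- G + 4}{4}\right)}{-50 + G} = -7 + \frac{Z - \left(- \frac{9}{4} + \frac{4 - G}{4}\right)}{-50 + G} = -7 + \frac{Z + \left(3 - \frac{3}{4} + \left(-1 + \frac{G}{4}\right)\right)}{-50 + G} = -7 + \frac{Z + \left(\frac{5}{4} + \frac{G}{4}\right)}{-50 + G} = -7 + \frac{\frac{5}{4} + Z + \frac{G}{4}}{-50 + G}$)
$J{\left(163,k \right)} - -40329 = \frac{1405 - -5751 + 4 \cdot 163}{4 \left(-50 - 213\right)} - -40329 = \frac{1405 + 5751 + 652}{4 \left(-263\right)} + 40329 = \frac{1}{4} \left(- \frac{1}{263}\right) 7808 + 40329 = - \frac{1952}{263} + 40329 = \frac{10604575}{263}$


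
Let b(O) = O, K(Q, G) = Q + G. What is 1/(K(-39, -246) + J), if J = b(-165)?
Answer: -1/450 ≈ -0.0022222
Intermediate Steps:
K(Q, G) = G + Q
J = -165
1/(K(-39, -246) + J) = 1/((-246 - 39) - 165) = 1/(-285 - 165) = 1/(-450) = -1/450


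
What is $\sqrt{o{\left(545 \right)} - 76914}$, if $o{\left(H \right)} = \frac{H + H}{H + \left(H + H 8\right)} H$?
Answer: $i \sqrt{76805} \approx 277.14 i$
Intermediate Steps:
$o{\left(H \right)} = \frac{H}{5}$ ($o{\left(H \right)} = \frac{2 H}{H + \left(H + 8 H\right)} H = \frac{2 H}{H + 9 H} H = \frac{2 H}{10 H} H = 2 H \frac{1}{10 H} H = \frac{H}{5}$)
$\sqrt{o{\left(545 \right)} - 76914} = \sqrt{\frac{1}{5} \cdot 545 - 76914} = \sqrt{109 - 76914} = \sqrt{-76805} = i \sqrt{76805}$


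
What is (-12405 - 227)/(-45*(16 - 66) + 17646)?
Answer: -1579/2487 ≈ -0.63490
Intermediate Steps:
(-12405 - 227)/(-45*(16 - 66) + 17646) = -12632/(-45*(-50) + 17646) = -12632/(2250 + 17646) = -12632/19896 = -12632*1/19896 = -1579/2487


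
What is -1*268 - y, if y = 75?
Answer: -343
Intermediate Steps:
-1*268 - y = -1*268 - 1*75 = -268 - 75 = -343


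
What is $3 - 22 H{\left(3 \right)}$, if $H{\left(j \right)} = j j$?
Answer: $-195$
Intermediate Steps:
$H{\left(j \right)} = j^{2}$
$3 - 22 H{\left(3 \right)} = 3 - 22 \cdot 3^{2} = 3 - 198 = -195$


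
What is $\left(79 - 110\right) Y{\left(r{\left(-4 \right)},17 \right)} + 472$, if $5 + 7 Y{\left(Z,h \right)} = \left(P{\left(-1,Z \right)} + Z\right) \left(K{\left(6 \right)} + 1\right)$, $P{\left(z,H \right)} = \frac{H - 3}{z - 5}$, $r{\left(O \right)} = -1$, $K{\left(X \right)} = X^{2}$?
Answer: $\frac{11524}{21} \approx 548.76$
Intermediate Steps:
$P{\left(z,H \right)} = \frac{-3 + H}{-5 + z}$
$Y{\left(Z,h \right)} = \frac{27}{14} + \frac{185 Z}{42}$ ($Y{\left(Z,h \right)} = - \frac{5}{7} + \frac{\left(\frac{-3 + Z}{-5 - 1} + Z\right) \left(6^{2} + 1\right)}{7} = - \frac{5}{7} + \frac{\left(\frac{-3 + Z}{-6} + Z\right) \left(36 + 1\right)}{7} = - \frac{5}{7} + \frac{\left(- \frac{-3 + Z}{6} + Z\right) 37}{7} = - \frac{5}{7} + \frac{\left(\left(\frac{1}{2} - \frac{Z}{6}\right) + Z\right) 37}{7} = - \frac{5}{7} + \frac{\left(\frac{1}{2} + \frac{5 Z}{6}\right) 37}{7} = - \frac{5}{7} + \frac{\frac{37}{2} + \frac{185 Z}{6}}{7} = - \frac{5}{7} + \left(\frac{37}{14} + \frac{185 Z}{42}\right) = \frac{27}{14} + \frac{185 Z}{42}$)
$\left(79 - 110\right) Y{\left(r{\left(-4 \right)},17 \right)} + 472 = \left(79 - 110\right) \left(\frac{27}{14} + \frac{185}{42} \left(-1\right)\right) + 472 = - 31 \left(\frac{27}{14} - \frac{185}{42}\right) + 472 = \left(-31\right) \left(- \frac{52}{21}\right) + 472 = \frac{1612}{21} + 472 = \frac{11524}{21}$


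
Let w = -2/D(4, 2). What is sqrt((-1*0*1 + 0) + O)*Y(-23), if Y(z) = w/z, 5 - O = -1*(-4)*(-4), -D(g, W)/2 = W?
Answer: -sqrt(21)/46 ≈ -0.099621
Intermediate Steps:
D(g, W) = -2*W
O = 21 (O = 5 - (-1*(-4))*(-4) = 5 - 4*(-4) = 5 - 1*(-16) = 5 + 16 = 21)
w = 1/2 (w = -2/((-2*2)) = -2/(-4) = -2*(-1/4) = 1/2 ≈ 0.50000)
Y(z) = 1/(2*z)
sqrt((-1*0*1 + 0) + O)*Y(-23) = sqrt((-1*0*1 + 0) + 21)*((1/2)/(-23)) = sqrt((0*1 + 0) + 21)*((1/2)*(-1/23)) = sqrt((0 + 0) + 21)*(-1/46) = sqrt(0 + 21)*(-1/46) = sqrt(21)*(-1/46) = -sqrt(21)/46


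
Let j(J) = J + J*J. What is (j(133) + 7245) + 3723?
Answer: 28790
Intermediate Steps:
j(J) = J + J**2
(j(133) + 7245) + 3723 = (133*(1 + 133) + 7245) + 3723 = (133*134 + 7245) + 3723 = (17822 + 7245) + 3723 = 25067 + 3723 = 28790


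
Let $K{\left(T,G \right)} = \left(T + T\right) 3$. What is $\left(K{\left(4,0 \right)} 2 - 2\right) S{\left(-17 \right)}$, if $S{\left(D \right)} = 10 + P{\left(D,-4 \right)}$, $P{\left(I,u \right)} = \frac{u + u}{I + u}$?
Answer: $\frac{10028}{21} \approx 477.52$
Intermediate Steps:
$K{\left(T,G \right)} = 6 T$ ($K{\left(T,G \right)} = 2 T 3 = 6 T$)
$P{\left(I,u \right)} = \frac{2 u}{I + u}$
$S{\left(D \right)} = 10 - \frac{8}{-4 + D}$ ($S{\left(D \right)} = 10 + 2 \left(-4\right) \frac{1}{D - 4} = 10 + 2 \left(-4\right) \frac{1}{-4 + D} = 10 - \frac{8}{-4 + D}$)
$\left(K{\left(4,0 \right)} 2 - 2\right) S{\left(-17 \right)} = \left(6 \cdot 4 \cdot 2 - 2\right) \frac{2 \left(-24 + 5 \left(-17\right)\right)}{-4 - 17} = \left(24 \cdot 2 - 2\right) \frac{2 \left(-24 - 85\right)}{-21} = \left(48 - 2\right) 2 \left(- \frac{1}{21}\right) \left(-109\right) = 46 \cdot \frac{218}{21} = \frac{10028}{21}$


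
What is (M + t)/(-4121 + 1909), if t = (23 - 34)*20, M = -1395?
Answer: 1615/2212 ≈ 0.73011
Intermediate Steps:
t = -220 (t = -11*20 = -220)
(M + t)/(-4121 + 1909) = (-1395 - 220)/(-4121 + 1909) = -1615/(-2212) = -1615*(-1/2212) = 1615/2212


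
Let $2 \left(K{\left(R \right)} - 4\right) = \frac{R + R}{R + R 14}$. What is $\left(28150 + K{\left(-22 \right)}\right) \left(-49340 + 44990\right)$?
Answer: $-122470190$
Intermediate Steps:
$K{\left(R \right)} = \frac{61}{15}$ ($K{\left(R \right)} = 4 + \frac{\left(R + R\right) \frac{1}{R + R 14}}{2} = 4 + \frac{2 R \frac{1}{R + 14 R}}{2} = 4 + \frac{2 R \frac{1}{15 R}}{2} = 4 + \frac{1}{2} \cdot \frac{2}{15} = 4 + \frac{1}{15} = \frac{61}{15}$)
$\left(28150 + K{\left(-22 \right)}\right) \left(-49340 + 44990\right) = \left(28150 + \frac{61}{15}\right) \left(-49340 + 44990\right) = \frac{422311}{15} \left(-4350\right) = -122470190$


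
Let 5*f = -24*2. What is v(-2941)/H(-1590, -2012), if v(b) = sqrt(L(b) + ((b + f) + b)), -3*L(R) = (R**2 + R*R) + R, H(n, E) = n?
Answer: -I*sqrt(1298527185)/23850 ≈ -1.5109*I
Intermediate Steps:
L(R) = -2*R**2/3 - R/3 (L(R) = -((R**2 + R*R) + R)/3 = -((R**2 + R**2) + R)/3 = -(2*R**2 + R)/3 = -(R + 2*R**2)/3 = -2*R**2/3 - R/3)
f = -48/5 (f = (-24*2)/5 = (1/5)*(-48) = -48/5 ≈ -9.6000)
v(b) = sqrt(-48/5 + 2*b - b*(1 + 2*b)/3) (v(b) = sqrt(-b*(1 + 2*b)/3 + ((b - 48/5) + b)) = sqrt(-b*(1 + 2*b)/3 + ((-48/5 + b) + b)) = sqrt(-b*(1 + 2*b)/3 + (-48/5 + 2*b)) = sqrt(-48/5 + 2*b - b*(1 + 2*b)/3))
v(-2941)/H(-1590, -2012) = (sqrt(-2160 - 150*(-2941)**2 + 375*(-2941))/15)/(-1590) = (sqrt(-2160 - 150*8649481 - 1102875)/15)*(-1/1590) = (sqrt(-2160 - 1297422150 - 1102875)/15)*(-1/1590) = (sqrt(-1298527185)/15)*(-1/1590) = ((I*sqrt(1298527185))/15)*(-1/1590) = (I*sqrt(1298527185)/15)*(-1/1590) = -I*sqrt(1298527185)/23850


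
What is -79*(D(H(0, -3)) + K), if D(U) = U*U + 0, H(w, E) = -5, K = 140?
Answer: -13035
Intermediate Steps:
D(U) = U**2 (D(U) = U**2 + 0 = U**2)
-79*(D(H(0, -3)) + K) = -79*((-5)**2 + 140) = -79*(25 + 140) = -79*165 = -13035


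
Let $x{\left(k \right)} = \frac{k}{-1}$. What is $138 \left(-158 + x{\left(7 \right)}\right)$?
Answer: $-22770$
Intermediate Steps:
$x{\left(k \right)} = - k$ ($x{\left(k \right)} = k \left(-1\right) = - k$)
$138 \left(-158 + x{\left(7 \right)}\right) = 138 \left(-158 - 7\right) = 138 \left(-165\right) = -22770$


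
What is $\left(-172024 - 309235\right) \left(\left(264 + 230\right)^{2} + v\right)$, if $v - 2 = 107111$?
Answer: $-168993616591$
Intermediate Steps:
$v = 107113$ ($v = 2 + 107111 = 107113$)
$\left(-172024 - 309235\right) \left(\left(264 + 230\right)^{2} + v\right) = \left(-172024 - 309235\right) \left(\left(264 + 230\right)^{2} + 107113\right) = - 481259 \left(494^{2} + 107113\right) = - 481259 \left(244036 + 107113\right) = \left(-481259\right) 351149 = -168993616591$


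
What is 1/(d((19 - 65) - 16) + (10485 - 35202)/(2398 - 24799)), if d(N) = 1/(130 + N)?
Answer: 507756/567719 ≈ 0.89438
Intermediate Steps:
1/(d((19 - 65) - 16) + (10485 - 35202)/(2398 - 24799)) = 1/(1/(130 + ((19 - 65) - 16)) + (10485 - 35202)/(2398 - 24799)) = 1/(1/(130 + (-46 - 16)) - 24717/(-22401)) = 1/(1/(130 - 62) - 24717*(-1/22401)) = 1/(1/68 + 8239/7467) = 1/(567719/507756) = 507756/567719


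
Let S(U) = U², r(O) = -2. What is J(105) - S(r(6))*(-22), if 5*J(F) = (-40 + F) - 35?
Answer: 94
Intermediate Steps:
J(F) = -15 + F/5 (J(F) = ((-40 + F) - 35)/5 = (-75 + F)/5 = -15 + F/5)
J(105) - S(r(6))*(-22) = (-15 + (⅕)*105) - (-2)²*(-22) = (-15 + 21) - 4*(-22) = 6 - 1*(-88) = 6 + 88 = 94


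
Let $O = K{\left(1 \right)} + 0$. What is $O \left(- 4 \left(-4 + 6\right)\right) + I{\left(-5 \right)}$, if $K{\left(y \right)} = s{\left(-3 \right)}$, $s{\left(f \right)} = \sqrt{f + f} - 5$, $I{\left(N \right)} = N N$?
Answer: $65 - 8 i \sqrt{6} \approx 65.0 - 19.596 i$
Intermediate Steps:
$I{\left(N \right)} = N^{2}$
$s{\left(f \right)} = -5 + \sqrt{2} \sqrt{f}$ ($s{\left(f \right)} = \sqrt{2 f} - 5 = \sqrt{2} \sqrt{f} - 5 = -5 + \sqrt{2} \sqrt{f}$)
$K{\left(y \right)} = -5 + i \sqrt{6}$ ($K{\left(y \right)} = -5 + \sqrt{2} \sqrt{-3} = -5 + \sqrt{2} i \sqrt{3} = -5 + i \sqrt{6}$)
$O = -5 + i \sqrt{6}$ ($O = \left(-5 + i \sqrt{6}\right) + 0 = -5 + i \sqrt{6} \approx -5.0 + 2.4495 i$)
$O \left(- 4 \left(-4 + 6\right)\right) + I{\left(-5 \right)} = \left(-5 + i \sqrt{6}\right) \left(- 4 \left(-4 + 6\right)\right) + \left(-5\right)^{2} = \left(-5 + i \sqrt{6}\right) \left(\left(-4\right) 2\right) + 25 = \left(-5 + i \sqrt{6}\right) \left(-8\right) + 25 = \left(40 - 8 i \sqrt{6}\right) + 25 = 65 - 8 i \sqrt{6}$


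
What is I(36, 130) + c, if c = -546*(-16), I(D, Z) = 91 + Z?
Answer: 8957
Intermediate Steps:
c = 8736
I(36, 130) + c = (91 + 130) + 8736 = 221 + 8736 = 8957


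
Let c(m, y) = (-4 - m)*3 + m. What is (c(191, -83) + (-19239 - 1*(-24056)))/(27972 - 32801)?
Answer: -4423/4829 ≈ -0.91593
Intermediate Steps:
c(m, y) = -12 - 2*m (c(m, y) = (-12 - 3*m) + m = -12 - 2*m)
(c(191, -83) + (-19239 - 1*(-24056)))/(27972 - 32801) = ((-12 - 2*191) + (-19239 - 1*(-24056)))/(27972 - 32801) = ((-12 - 382) + (-19239 + 24056))/(-4829) = (-394 + 4817)*(-1/4829) = 4423*(-1/4829) = -4423/4829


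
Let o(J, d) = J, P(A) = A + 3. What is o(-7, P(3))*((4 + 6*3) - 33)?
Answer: 77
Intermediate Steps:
P(A) = 3 + A
o(-7, P(3))*((4 + 6*3) - 33) = -7*((4 + 6*3) - 33) = -7*((4 + 18) - 33) = -7*(22 - 33) = -7*(-11) = 77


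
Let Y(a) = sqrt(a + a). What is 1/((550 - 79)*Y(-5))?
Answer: -I*sqrt(10)/4710 ≈ -0.0006714*I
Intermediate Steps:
Y(a) = sqrt(2)*sqrt(a) (Y(a) = sqrt(2*a) = sqrt(2)*sqrt(a))
1/((550 - 79)*Y(-5)) = 1/((550 - 79)*((sqrt(2)*sqrt(-5)))) = 1/(471*((sqrt(2)*(I*sqrt(5))))) = 1/(471*((I*sqrt(10)))) = (-I*sqrt(10)/10)/471 = -I*sqrt(10)/4710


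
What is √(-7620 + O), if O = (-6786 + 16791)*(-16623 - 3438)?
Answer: 5*I*√8028717 ≈ 14168.0*I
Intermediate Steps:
O = -200710305 (O = 10005*(-20061) = -200710305)
√(-7620 + O) = √(-7620 - 200710305) = √(-200717925) = 5*I*√8028717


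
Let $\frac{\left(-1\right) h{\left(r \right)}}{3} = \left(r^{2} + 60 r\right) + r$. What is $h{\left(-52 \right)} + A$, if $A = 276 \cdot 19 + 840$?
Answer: $7488$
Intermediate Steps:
$h{\left(r \right)} = - 183 r - 3 r^{2}$ ($h{\left(r \right)} = - 3 \left(\left(r^{2} + 60 r\right) + r\right) = - 3 \left(r^{2} + 61 r\right) = - 183 r - 3 r^{2}$)
$A = 6084$ ($A = 5244 + 840 = 6084$)
$h{\left(-52 \right)} + A = \left(-3\right) \left(-52\right) \left(61 - 52\right) + 6084 = \left(-3\right) \left(-52\right) 9 + 6084 = 1404 + 6084 = 7488$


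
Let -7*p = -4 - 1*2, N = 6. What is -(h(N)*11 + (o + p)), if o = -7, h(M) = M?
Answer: -419/7 ≈ -59.857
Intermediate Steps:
p = 6/7 (p = -(-4 - 1*2)/7 = -(-4 - 2)/7 = -⅐*(-6) = 6/7 ≈ 0.85714)
-(h(N)*11 + (o + p)) = -(6*11 + (-7 + 6/7)) = -(66 - 43/7) = -1*419/7 = -419/7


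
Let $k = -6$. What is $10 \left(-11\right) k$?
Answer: $660$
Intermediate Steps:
$10 \left(-11\right) k = 10 \left(-11\right) \left(-6\right) = \left(-110\right) \left(-6\right) = 660$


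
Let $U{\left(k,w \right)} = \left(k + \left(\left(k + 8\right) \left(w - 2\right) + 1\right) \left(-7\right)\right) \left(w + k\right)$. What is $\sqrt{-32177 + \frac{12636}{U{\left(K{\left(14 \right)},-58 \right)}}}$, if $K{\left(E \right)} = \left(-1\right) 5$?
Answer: $\frac{i \sqrt{25226894}}{28} \approx 179.38 i$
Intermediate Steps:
$K{\left(E \right)} = -5$
$U{\left(k,w \right)} = \left(k + w\right) \left(-7 + k - 7 \left(-2 + w\right) \left(8 + k\right)\right)$ ($U{\left(k,w \right)} = \left(k + \left(\left(8 + k\right) \left(-2 + w\right) + 1\right) \left(-7\right)\right) \left(k + w\right) = \left(k + \left(\left(-2 + w\right) \left(8 + k\right) + 1\right) \left(-7\right)\right) \left(k + w\right) = \left(k + \left(1 + \left(-2 + w\right) \left(8 + k\right)\right) \left(-7\right)\right) \left(k + w\right) = \left(k - \left(7 + 7 \left(-2 + w\right) \left(8 + k\right)\right)\right) \left(k + w\right) = \left(-7 + k - 7 \left(-2 + w\right) \left(8 + k\right)\right) \left(k + w\right) = \left(k + w\right) \left(-7 + k - 7 \left(-2 + w\right) \left(8 + k\right)\right)$)
$\sqrt{-32177 + \frac{12636}{U{\left(K{\left(14 \right)},-58 \right)}}} = \sqrt{-32177 + \frac{12636}{- 56 \left(-58\right)^{2} + 15 \left(-5\right)^{2} + 105 \left(-5\right) + 105 \left(-58\right) - \left(-205\right) \left(-58\right) - - 35 \left(-58\right)^{2} - - 406 \left(-5\right)^{2}}} = \sqrt{-32177 + \frac{12636}{\left(-56\right) 3364 + 15 \cdot 25 - 525 - 6090 - 11890 - \left(-35\right) 3364 - \left(-406\right) 25}} = \sqrt{-32177 + \frac{12636}{-188384 + 375 - 525 - 6090 - 11890 + 117740 + 10150}} = \sqrt{-32177 + \frac{12636}{-78624}} = \sqrt{-32177 + 12636 \left(- \frac{1}{78624}\right)} = \sqrt{-32177 - \frac{9}{56}} = \sqrt{- \frac{1801921}{56}} = \frac{i \sqrt{25226894}}{28}$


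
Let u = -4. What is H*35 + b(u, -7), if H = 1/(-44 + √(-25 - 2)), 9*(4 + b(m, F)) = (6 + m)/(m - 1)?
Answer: -426566/88335 - 105*I*√3/1963 ≈ -4.829 - 0.092647*I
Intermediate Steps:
b(m, F) = -4 + (6 + m)/(9*(-1 + m)) (b(m, F) = -4 + ((6 + m)/(m - 1))/9 = -4 + ((6 + m)/(-1 + m))/9 = -4 + (6 + m)/(9*(-1 + m)))
H = 1/(-44 + 3*I*√3) (H = 1/(-44 + √(-27)) = 1/(-44 + 3*I*√3) ≈ -0.022415 - 0.002647*I)
H*35 + b(u, -7) = (-44/1963 - 3*I*√3/1963)*35 + 7*(6 - 5*(-4))/(9*(-1 - 4)) = (-1540/1963 - 105*I*√3/1963) + (7/9)*(6 + 20)/(-5) = (-1540/1963 - 105*I*√3/1963) + (7/9)*(-⅕)*26 = (-1540/1963 - 105*I*√3/1963) - 182/45 = -426566/88335 - 105*I*√3/1963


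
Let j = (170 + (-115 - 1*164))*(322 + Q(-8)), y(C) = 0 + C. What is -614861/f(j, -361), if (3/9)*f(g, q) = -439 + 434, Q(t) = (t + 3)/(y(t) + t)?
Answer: 614861/15 ≈ 40991.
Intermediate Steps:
y(C) = C
Q(t) = (3 + t)/(2*t) (Q(t) = (t + 3)/(t + t) = (3 + t)/((2*t)) = (3 + t)*(1/(2*t)) = (3 + t)/(2*t))
j = -562113/16 (j = (170 + (-115 - 1*164))*(322 + (½)*(3 - 8)/(-8)) = (170 + (-115 - 164))*(322 + (½)*(-⅛)*(-5)) = (170 - 279)*(322 + 5/16) = -109*5157/16 = -562113/16 ≈ -35132.)
f(g, q) = -15 (f(g, q) = 3*(-439 + 434) = 3*(-5) = -15)
-614861/f(j, -361) = -614861/(-15) = -614861*(-1/15) = 614861/15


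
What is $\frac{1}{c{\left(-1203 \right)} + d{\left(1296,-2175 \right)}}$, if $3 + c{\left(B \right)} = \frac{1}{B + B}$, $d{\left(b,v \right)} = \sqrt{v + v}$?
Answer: $- \frac{17368914}{25233550561} - \frac{28944180 i \sqrt{174}}{25233550561} \approx -0.00068833 - 0.015131 i$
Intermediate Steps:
$d{\left(b,v \right)} = \sqrt{2} \sqrt{v}$ ($d{\left(b,v \right)} = \sqrt{2 v} = \sqrt{2} \sqrt{v}$)
$c{\left(B \right)} = -3 + \frac{1}{2 B}$ ($c{\left(B \right)} = -3 + \frac{1}{B + B} = -3 + \frac{1}{2 B}$)
$\frac{1}{c{\left(-1203 \right)} + d{\left(1296,-2175 \right)}} = \frac{1}{\left(-3 + \frac{1}{2 \left(-1203\right)}\right) + \sqrt{2} \sqrt{-2175}} = \frac{1}{\left(-3 + \frac{1}{2} \left(- \frac{1}{1203}\right)\right) + \sqrt{2} \cdot 5 i \sqrt{87}} = \frac{1}{\left(-3 - \frac{1}{2406}\right) + 5 i \sqrt{174}} = \frac{1}{- \frac{7219}{2406} + 5 i \sqrt{174}}$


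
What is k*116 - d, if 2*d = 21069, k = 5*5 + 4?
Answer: -14341/2 ≈ -7170.5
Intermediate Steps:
k = 29 (k = 25 + 4 = 29)
d = 21069/2 (d = (½)*21069 = 21069/2 ≈ 10535.)
k*116 - d = 29*116 - 1*21069/2 = 3364 - 21069/2 = -14341/2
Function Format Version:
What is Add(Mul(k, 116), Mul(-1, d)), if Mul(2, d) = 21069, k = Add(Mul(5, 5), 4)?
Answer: Rational(-14341, 2) ≈ -7170.5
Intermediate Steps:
k = 29 (k = Add(25, 4) = 29)
d = Rational(21069, 2) (d = Mul(Rational(1, 2), 21069) = Rational(21069, 2) ≈ 10535.)
Add(Mul(k, 116), Mul(-1, d)) = Add(Mul(29, 116), Mul(-1, Rational(21069, 2))) = Add(3364, Rational(-21069, 2)) = Rational(-14341, 2)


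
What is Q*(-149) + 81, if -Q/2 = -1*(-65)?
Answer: 19451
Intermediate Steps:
Q = -130 (Q = -(-2)*(-65) = -2*65 = -130)
Q*(-149) + 81 = -130*(-149) + 81 = 19370 + 81 = 19451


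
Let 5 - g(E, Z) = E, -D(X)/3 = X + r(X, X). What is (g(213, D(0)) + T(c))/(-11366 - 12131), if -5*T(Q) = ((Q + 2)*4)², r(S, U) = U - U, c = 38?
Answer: 5328/23497 ≈ 0.22675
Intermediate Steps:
r(S, U) = 0
D(X) = -3*X (D(X) = -3*(X + 0) = -3*X)
g(E, Z) = 5 - E
T(Q) = -(8 + 4*Q)²/5 (T(Q) = -16*(Q + 2)²/5 = -16*(2 + Q)²/5 = -(8 + 4*Q)²/5)
(g(213, D(0)) + T(c))/(-11366 - 12131) = ((5 - 1*213) - 16*(2 + 38)²/5)/(-11366 - 12131) = ((5 - 213) - 16/5*40²)/(-23497) = (-208 - 16/5*1600)*(-1/23497) = (-208 - 5120)*(-1/23497) = -5328*(-1/23497) = 5328/23497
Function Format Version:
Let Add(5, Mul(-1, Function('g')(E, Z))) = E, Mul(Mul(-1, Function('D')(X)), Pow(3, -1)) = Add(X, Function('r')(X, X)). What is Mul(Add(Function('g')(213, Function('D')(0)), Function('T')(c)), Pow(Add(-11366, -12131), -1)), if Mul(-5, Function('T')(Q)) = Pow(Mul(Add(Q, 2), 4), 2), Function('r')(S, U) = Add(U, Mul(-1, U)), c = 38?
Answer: Rational(5328, 23497) ≈ 0.22675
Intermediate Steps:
Function('r')(S, U) = 0
Function('D')(X) = Mul(-3, X) (Function('D')(X) = Mul(-3, Add(X, 0)) = Mul(-3, X))
Function('g')(E, Z) = Add(5, Mul(-1, E))
Function('T')(Q) = Mul(Rational(-1, 5), Pow(Add(8, Mul(4, Q)), 2)) (Function('T')(Q) = Mul(Rational(-1, 5), Pow(Mul(Add(Q, 2), 4), 2)) = Mul(Rational(-1, 5), Pow(Mul(Add(2, Q), 4), 2)) = Mul(Rational(-1, 5), Pow(Add(8, Mul(4, Q)), 2)))
Mul(Add(Function('g')(213, Function('D')(0)), Function('T')(c)), Pow(Add(-11366, -12131), -1)) = Mul(Add(Add(5, Mul(-1, 213)), Mul(Rational(-16, 5), Pow(Add(2, 38), 2))), Pow(Add(-11366, -12131), -1)) = Mul(Add(Add(5, -213), Mul(Rational(-16, 5), Pow(40, 2))), Pow(-23497, -1)) = Mul(Add(-208, Mul(Rational(-16, 5), 1600)), Rational(-1, 23497)) = Mul(Add(-208, -5120), Rational(-1, 23497)) = Mul(-5328, Rational(-1, 23497)) = Rational(5328, 23497)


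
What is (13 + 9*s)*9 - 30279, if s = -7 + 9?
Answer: -30000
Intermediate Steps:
s = 2
(13 + 9*s)*9 - 30279 = (13 + 9*2)*9 - 30279 = (13 + 18)*9 - 30279 = 31*9 - 30279 = 279 - 30279 = -30000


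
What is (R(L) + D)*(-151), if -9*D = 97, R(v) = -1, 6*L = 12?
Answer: 16006/9 ≈ 1778.4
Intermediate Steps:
L = 2 (L = (1/6)*12 = 2)
D = -97/9 (D = -1/9*97 = -97/9 ≈ -10.778)
(R(L) + D)*(-151) = (-1 - 97/9)*(-151) = -106/9*(-151) = 16006/9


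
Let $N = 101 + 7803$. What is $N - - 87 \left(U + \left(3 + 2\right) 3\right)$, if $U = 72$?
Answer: $15473$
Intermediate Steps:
$N = 7904$
$N - - 87 \left(U + \left(3 + 2\right) 3\right) = 7904 - - 87 \left(72 + \left(3 + 2\right) 3\right) = 7904 - - 87 \left(72 + 5 \cdot 3\right) = 7904 - - 87 \left(72 + 15\right) = 7904 - \left(-87\right) 87 = 7904 - -7569 = 7904 + 7569 = 15473$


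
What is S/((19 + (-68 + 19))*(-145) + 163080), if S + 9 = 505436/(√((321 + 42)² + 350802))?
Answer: -3/55810 + 252718*√53619/13466143755 ≈ 0.0042919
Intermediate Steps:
S = -9 + 505436*√53619/160857 (S = -9 + 505436/(√((321 + 42)² + 350802)) = -9 + 505436/(√(363² + 350802)) = -9 + 505436/(√(131769 + 350802)) = -9 + 505436/(√482571) = -9 + 505436/((3*√53619)) = -9 + 505436*(√53619/160857) = -9 + 505436*√53619/160857 ≈ 718.59)
S/((19 + (-68 + 19))*(-145) + 163080) = (-9 + 505436*√53619/160857)/((19 + (-68 + 19))*(-145) + 163080) = (-9 + 505436*√53619/160857)/((19 - 49)*(-145) + 163080) = (-9 + 505436*√53619/160857)/(-30*(-145) + 163080) = (-9 + 505436*√53619/160857)/(4350 + 163080) = (-9 + 505436*√53619/160857)/167430 = (-9 + 505436*√53619/160857)*(1/167430) = -3/55810 + 252718*√53619/13466143755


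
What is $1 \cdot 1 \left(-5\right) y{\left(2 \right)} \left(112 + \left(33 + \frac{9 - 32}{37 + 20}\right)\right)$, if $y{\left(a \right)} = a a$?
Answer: $- \frac{164840}{57} \approx -2891.9$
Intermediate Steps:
$y{\left(a \right)} = a^{2}$
$1 \cdot 1 \left(-5\right) y{\left(2 \right)} \left(112 + \left(33 + \frac{9 - 32}{37 + 20}\right)\right) = 1 \cdot 1 \left(-5\right) 2^{2} \left(112 + \left(33 + \frac{9 - 32}{37 + 20}\right)\right) = 1 \left(-5\right) 4 \left(112 + \left(33 - \frac{23}{57}\right)\right) = \left(-5\right) 4 \left(112 + \left(33 - \frac{23}{57}\right)\right) = - 20 \left(112 + \left(33 - \frac{23}{57}\right)\right) = - 20 \left(112 + \frac{1858}{57}\right) = \left(-20\right) \frac{8242}{57} = - \frac{164840}{57}$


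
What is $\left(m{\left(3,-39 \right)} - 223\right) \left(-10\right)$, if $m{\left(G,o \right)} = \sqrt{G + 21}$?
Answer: $2230 - 20 \sqrt{6} \approx 2181.0$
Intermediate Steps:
$m{\left(G,o \right)} = \sqrt{21 + G}$
$\left(m{\left(3,-39 \right)} - 223\right) \left(-10\right) = \left(\sqrt{21 + 3} - 223\right) \left(-10\right) = \left(\sqrt{24} - 223\right) \left(-10\right) = \left(2 \sqrt{6} - 223\right) \left(-10\right) = \left(-223 + 2 \sqrt{6}\right) \left(-10\right) = 2230 - 20 \sqrt{6}$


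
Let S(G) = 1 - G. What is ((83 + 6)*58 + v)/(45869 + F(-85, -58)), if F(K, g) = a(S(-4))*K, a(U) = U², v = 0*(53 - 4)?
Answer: 2581/21872 ≈ 0.11800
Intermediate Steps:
v = 0 (v = 0*49 = 0)
F(K, g) = 25*K (F(K, g) = (1 - 1*(-4))²*K = (1 + 4)²*K = 5²*K = 25*K)
((83 + 6)*58 + v)/(45869 + F(-85, -58)) = ((83 + 6)*58 + 0)/(45869 + 25*(-85)) = (89*58 + 0)/(45869 - 2125) = (5162 + 0)/43744 = 5162*(1/43744) = 2581/21872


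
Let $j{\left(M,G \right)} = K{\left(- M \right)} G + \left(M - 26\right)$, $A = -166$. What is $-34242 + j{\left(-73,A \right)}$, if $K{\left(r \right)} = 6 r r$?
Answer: $-5342025$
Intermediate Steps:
$K{\left(r \right)} = 6 r^{2}$
$j{\left(M,G \right)} = -26 + M + 6 G M^{2}$ ($j{\left(M,G \right)} = 6 \left(- M\right)^{2} G + \left(M - 26\right) = 6 M^{2} G + \left(-26 + M\right) = 6 G M^{2} + \left(-26 + M\right) = -26 + M + 6 G M^{2}$)
$-34242 + j{\left(-73,A \right)} = -34242 - \left(99 + 5307684\right) = -34242 - 5307783 = -5342025$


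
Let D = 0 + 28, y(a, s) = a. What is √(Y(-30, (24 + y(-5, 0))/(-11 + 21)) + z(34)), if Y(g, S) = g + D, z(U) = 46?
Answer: 2*√11 ≈ 6.6332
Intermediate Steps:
D = 28
Y(g, S) = 28 + g (Y(g, S) = g + 28 = 28 + g)
√(Y(-30, (24 + y(-5, 0))/(-11 + 21)) + z(34)) = √((28 - 30) + 46) = √(-2 + 46) = √44 = 2*√11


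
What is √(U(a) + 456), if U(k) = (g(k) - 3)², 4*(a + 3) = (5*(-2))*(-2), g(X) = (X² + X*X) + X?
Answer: √505 ≈ 22.472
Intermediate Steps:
g(X) = X + 2*X² (g(X) = (X² + X²) + X = 2*X² + X = X + 2*X²)
a = 2 (a = -3 + ((5*(-2))*(-2))/4 = -3 + (-10*(-2))/4 = -3 + (¼)*20 = -3 + 5 = 2)
U(k) = (-3 + k*(1 + 2*k))² (U(k) = (k*(1 + 2*k) - 3)² = (-3 + k*(1 + 2*k))²)
√(U(a) + 456) = √((-3 + 2*(1 + 2*2))² + 456) = √((-3 + 2*(1 + 4))² + 456) = √((-3 + 2*5)² + 456) = √((-3 + 10)² + 456) = √(7² + 456) = √(49 + 456) = √505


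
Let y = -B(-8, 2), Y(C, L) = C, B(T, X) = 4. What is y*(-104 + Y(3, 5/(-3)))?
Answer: 404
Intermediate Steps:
y = -4 (y = -1*4 = -4)
y*(-104 + Y(3, 5/(-3))) = -4*(-104 + 3) = -4*(-101) = 404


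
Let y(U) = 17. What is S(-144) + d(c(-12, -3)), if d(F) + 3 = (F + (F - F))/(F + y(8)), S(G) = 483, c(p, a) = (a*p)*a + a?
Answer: 45231/94 ≈ 481.18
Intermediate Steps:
c(p, a) = a + p*a² (c(p, a) = p*a² + a = a + p*a²)
d(F) = -3 + F/(17 + F) (d(F) = -3 + (F + (F - F))/(F + 17) = -3 + (F + 0)/(17 + F) = -3 + F/(17 + F))
S(-144) + d(c(-12, -3)) = 483 + (-51 - (-6)*(1 - 3*(-12)))/(17 - 3*(1 - 3*(-12))) = 483 + (-51 - (-6)*(1 + 36))/(17 - 3*(1 + 36)) = 483 + (-51 - (-6)*37)/(17 - 3*37) = 483 + (-51 - 2*(-111))/(17 - 111) = 483 + (-51 + 222)/(-94) = 483 - 1/94*171 = 483 - 171/94 = 45231/94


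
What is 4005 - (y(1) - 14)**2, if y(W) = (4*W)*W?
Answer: 3905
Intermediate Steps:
y(W) = 4*W**2
4005 - (y(1) - 14)**2 = 4005 - (4*1**2 - 14)**2 = 4005 - (4*1 - 14)**2 = 4005 - (4 - 14)**2 = 4005 - 1*(-10)**2 = 4005 - 1*100 = 4005 - 100 = 3905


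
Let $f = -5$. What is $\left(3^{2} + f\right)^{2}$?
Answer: $16$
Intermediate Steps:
$\left(3^{2} + f\right)^{2} = \left(3^{2} - 5\right)^{2} = \left(9 - 5\right)^{2} = 4^{2} = 16$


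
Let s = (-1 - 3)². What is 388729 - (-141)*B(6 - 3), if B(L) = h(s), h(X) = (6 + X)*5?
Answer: 404239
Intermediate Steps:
s = 16 (s = (-4)² = 16)
h(X) = 30 + 5*X
B(L) = 110 (B(L) = 30 + 5*16 = 30 + 80 = 110)
388729 - (-141)*B(6 - 3) = 388729 - (-141)*110 = 388729 - 1*(-15510) = 388729 + 15510 = 404239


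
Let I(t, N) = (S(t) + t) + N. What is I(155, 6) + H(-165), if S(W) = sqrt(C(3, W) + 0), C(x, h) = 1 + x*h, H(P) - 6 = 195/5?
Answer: 206 + sqrt(466) ≈ 227.59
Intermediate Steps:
H(P) = 45 (H(P) = 6 + 195/5 = 6 + 195*(1/5) = 6 + 39 = 45)
C(x, h) = 1 + h*x
S(W) = sqrt(1 + 3*W) (S(W) = sqrt((1 + W*3) + 0) = sqrt((1 + 3*W) + 0) = sqrt(1 + 3*W))
I(t, N) = N + t + sqrt(1 + 3*t) (I(t, N) = (sqrt(1 + 3*t) + t) + N = (t + sqrt(1 + 3*t)) + N = N + t + sqrt(1 + 3*t))
I(155, 6) + H(-165) = (6 + 155 + sqrt(1 + 3*155)) + 45 = (6 + 155 + sqrt(1 + 465)) + 45 = (6 + 155 + sqrt(466)) + 45 = (161 + sqrt(466)) + 45 = 206 + sqrt(466)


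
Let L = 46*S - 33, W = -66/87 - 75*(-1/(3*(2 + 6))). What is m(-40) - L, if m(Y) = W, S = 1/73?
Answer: 588293/16936 ≈ 34.736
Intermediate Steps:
S = 1/73 ≈ 0.013699
W = 549/232 (W = -66*1/87 - 75/(8*(-3)) = -22/29 - 75/(-24) = -22/29 - 75*(-1/24) = -22/29 + 25/8 = 549/232 ≈ 2.3664)
m(Y) = 549/232
L = -2363/73 (L = 46*(1/73) - 33 = 46/73 - 33 = -2363/73 ≈ -32.370)
m(-40) - L = 549/232 - 1*(-2363/73) = 549/232 + 2363/73 = 588293/16936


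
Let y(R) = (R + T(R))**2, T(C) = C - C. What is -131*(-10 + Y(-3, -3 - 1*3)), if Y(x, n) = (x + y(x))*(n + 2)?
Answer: 4454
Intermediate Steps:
T(C) = 0
y(R) = R**2 (y(R) = (R + 0)**2 = R**2)
Y(x, n) = (2 + n)*(x + x**2) (Y(x, n) = (x + x**2)*(n + 2) = (x + x**2)*(2 + n) = (2 + n)*(x + x**2))
-131*(-10 + Y(-3, -3 - 1*3)) = -131*(-10 - 3*(2 + (-3 - 1*3) + 2*(-3) + (-3 - 1*3)*(-3))) = -131*(-10 - 3*(2 + (-3 - 3) - 6 + (-3 - 3)*(-3))) = -131*(-10 - 3*(2 - 6 - 6 - 6*(-3))) = -131*(-10 - 3*(2 - 6 - 6 + 18)) = -131*(-10 - 3*8) = -131*(-10 - 24) = -131*(-34) = 4454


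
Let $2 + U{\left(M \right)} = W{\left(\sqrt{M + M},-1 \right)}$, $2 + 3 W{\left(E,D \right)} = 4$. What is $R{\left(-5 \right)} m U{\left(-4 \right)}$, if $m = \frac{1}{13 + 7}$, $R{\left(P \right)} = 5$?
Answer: $- \frac{1}{3} \approx -0.33333$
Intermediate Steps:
$W{\left(E,D \right)} = \frac{2}{3}$ ($W{\left(E,D \right)} = - \frac{2}{3} + \frac{1}{3} \cdot 4 = - \frac{2}{3} + \frac{4}{3} = \frac{2}{3}$)
$U{\left(M \right)} = - \frac{4}{3}$ ($U{\left(M \right)} = -2 + \frac{2}{3} = - \frac{4}{3}$)
$m = \frac{1}{20} \approx 0.05$
$R{\left(-5 \right)} m U{\left(-4 \right)} = 5 \cdot \frac{1}{20} \left(- \frac{4}{3}\right) = \frac{1}{4} \left(- \frac{4}{3}\right) = - \frac{1}{3}$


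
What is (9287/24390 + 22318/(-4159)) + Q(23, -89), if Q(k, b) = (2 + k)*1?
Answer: 2030238863/101438010 ≈ 20.015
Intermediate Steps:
Q(k, b) = 2 + k
(9287/24390 + 22318/(-4159)) + Q(23, -89) = (9287/24390 + 22318/(-4159)) + (2 + 23) = (9287*(1/24390) + 22318*(-1/4159)) + 25 = (9287/24390 - 22318/4159) + 25 = -505711387/101438010 + 25 = 2030238863/101438010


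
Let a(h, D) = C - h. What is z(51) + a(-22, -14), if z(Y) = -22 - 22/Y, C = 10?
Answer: 488/51 ≈ 9.5686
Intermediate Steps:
a(h, D) = 10 - h
z(51) + a(-22, -14) = (-22 - 22/51) + (10 - 1*(-22)) = (-22 - 22*1/51) + (10 + 22) = (-22 - 22/51) + 32 = -1144/51 + 32 = 488/51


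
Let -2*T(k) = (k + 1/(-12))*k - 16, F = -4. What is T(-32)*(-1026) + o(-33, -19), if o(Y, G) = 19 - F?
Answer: 518495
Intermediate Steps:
o(Y, G) = 23 (o(Y, G) = 19 - 1*(-4) = 19 + 4 = 23)
T(k) = 8 - k*(-1/12 + k)/2 (T(k) = -((k + 1/(-12))*k - 16)/2 = -((k - 1/12)*k - 16)/2 = -((-1/12 + k)*k - 16)/2 = -(k*(-1/12 + k) - 16)/2 = -(-16 + k*(-1/12 + k))/2 = 8 - k*(-1/12 + k)/2)
T(-32)*(-1026) + o(-33, -19) = (8 - 1/2*(-32)**2 + (1/24)*(-32))*(-1026) + 23 = (8 - 1/2*1024 - 4/3)*(-1026) + 23 = (8 - 512 - 4/3)*(-1026) + 23 = -1516/3*(-1026) + 23 = 518472 + 23 = 518495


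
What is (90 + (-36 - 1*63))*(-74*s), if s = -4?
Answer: -2664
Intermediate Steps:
(90 + (-36 - 1*63))*(-74*s) = (90 + (-36 - 1*63))*(-74*(-4)) = (90 + (-36 - 63))*296 = (90 - 99)*296 = -9*296 = -2664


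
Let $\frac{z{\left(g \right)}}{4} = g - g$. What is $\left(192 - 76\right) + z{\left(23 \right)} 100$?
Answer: $116$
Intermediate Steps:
$z{\left(g \right)} = 0$ ($z{\left(g \right)} = 4 \left(g - g\right) = 4 \cdot 0 = 0$)
$\left(192 - 76\right) + z{\left(23 \right)} 100 = \left(192 - 76\right) + 0 \cdot 100 = \left(192 - 76\right) + 0 = 116 + 0 = 116$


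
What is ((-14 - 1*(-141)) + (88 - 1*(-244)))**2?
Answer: 210681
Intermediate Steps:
((-14 - 1*(-141)) + (88 - 1*(-244)))**2 = ((-14 + 141) + (88 + 244))**2 = (127 + 332)**2 = 459**2 = 210681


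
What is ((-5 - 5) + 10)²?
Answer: 0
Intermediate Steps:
((-5 - 5) + 10)² = (-10 + 10)² = 0² = 0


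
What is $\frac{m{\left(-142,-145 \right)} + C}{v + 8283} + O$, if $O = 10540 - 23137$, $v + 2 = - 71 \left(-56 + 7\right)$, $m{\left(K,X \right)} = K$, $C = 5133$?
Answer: $- \frac{21162247}{1680} \approx -12597.0$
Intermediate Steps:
$v = 3477$ ($v = -2 - 71 \left(-56 + 7\right) = -2 - -3479 = -2 + 3479 = 3477$)
$O = -12597$ ($O = 10540 - 23137 = -12597$)
$\frac{m{\left(-142,-145 \right)} + C}{v + 8283} + O = \frac{-142 + 5133}{3477 + 8283} - 12597 = \frac{4991}{11760} - 12597 = 4991 \cdot \frac{1}{11760} - 12597 = \frac{713}{1680} - 12597 = - \frac{21162247}{1680}$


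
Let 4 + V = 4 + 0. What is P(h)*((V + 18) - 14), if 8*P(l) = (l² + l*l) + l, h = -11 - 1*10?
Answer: 861/2 ≈ 430.50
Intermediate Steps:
V = 0 (V = -4 + (4 + 0) = -4 + 4 = 0)
h = -21 (h = -11 - 10 = -21)
P(l) = l²/4 + l/8 (P(l) = ((l² + l*l) + l)/8 = ((l² + l²) + l)/8 = (2*l² + l)/8 = (l + 2*l²)/8 = l²/4 + l/8)
P(h)*((V + 18) - 14) = ((⅛)*(-21)*(1 + 2*(-21)))*((0 + 18) - 14) = ((⅛)*(-21)*(1 - 42))*(18 - 14) = ((⅛)*(-21)*(-41))*4 = (861/8)*4 = 861/2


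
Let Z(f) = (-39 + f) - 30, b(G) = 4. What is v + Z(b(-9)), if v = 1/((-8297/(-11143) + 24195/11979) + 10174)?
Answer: -2675661533521/41164085822 ≈ -65.000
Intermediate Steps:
Z(f) = -69 + f
v = 4044909/41164085822 (v = 1/((-8297*(-1/11143) + 24195*(1/11979)) + 10174) = 1/((8297/11143 + 8065/3993) + 10174) = 1/(11181656/4044909 + 10174) = 1/(41164085822/4044909) = 4044909/41164085822 ≈ 9.8263e-5)
v + Z(b(-9)) = 4044909/41164085822 + (-69 + 4) = 4044909/41164085822 - 65 = -2675661533521/41164085822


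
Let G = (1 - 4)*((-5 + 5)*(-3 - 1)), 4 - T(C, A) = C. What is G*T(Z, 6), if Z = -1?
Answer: 0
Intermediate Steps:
T(C, A) = 4 - C
G = 0 (G = -0*(-4) = -3*0 = 0)
G*T(Z, 6) = 0*(4 - 1*(-1)) = 0*(4 + 1) = 0*5 = 0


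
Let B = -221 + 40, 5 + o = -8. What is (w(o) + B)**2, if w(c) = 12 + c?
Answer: 33124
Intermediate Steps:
o = -13 (o = -5 - 8 = -13)
B = -181
(w(o) + B)**2 = ((12 - 13) - 181)**2 = (-1 - 181)**2 = (-182)**2 = 33124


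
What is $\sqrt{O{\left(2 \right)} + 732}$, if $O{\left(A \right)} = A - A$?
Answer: $2 \sqrt{183} \approx 27.056$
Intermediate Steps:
$O{\left(A \right)} = 0$
$\sqrt{O{\left(2 \right)} + 732} = \sqrt{0 + 732} = \sqrt{732} = 2 \sqrt{183}$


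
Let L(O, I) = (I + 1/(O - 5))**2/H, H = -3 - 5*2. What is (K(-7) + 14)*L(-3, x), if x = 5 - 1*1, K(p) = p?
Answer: -6727/832 ≈ -8.0853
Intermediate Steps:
H = -13 (H = -3 - 10 = -13)
x = 4 (x = 5 - 1 = 4)
L(O, I) = -(I + 1/(-5 + O))**2/13 (L(O, I) = (I + 1/(O - 5))**2/(-13) = (I + 1/(-5 + O))**2*(-1/13) = -(I + 1/(-5 + O))**2/13)
(K(-7) + 14)*L(-3, x) = (-7 + 14)*(-(1 - 5*4 + 4*(-3))**2/(13*(-5 - 3)**2)) = 7*(-1/13*(1 - 20 - 12)**2/(-8)**2) = 7*(-1/13*1/64*(-31)**2) = 7*(-1/13*1/64*961) = 7*(-961/832) = -6727/832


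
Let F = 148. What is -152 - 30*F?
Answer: -4592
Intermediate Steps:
-152 - 30*F = -152 - 30*148 = -152 - 4440 = -4592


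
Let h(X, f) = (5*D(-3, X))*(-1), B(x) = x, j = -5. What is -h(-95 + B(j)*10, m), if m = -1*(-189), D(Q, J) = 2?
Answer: 10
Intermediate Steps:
m = 189
h(X, f) = -10 (h(X, f) = (5*2)*(-1) = 10*(-1) = -10)
-h(-95 + B(j)*10, m) = -1*(-10) = 10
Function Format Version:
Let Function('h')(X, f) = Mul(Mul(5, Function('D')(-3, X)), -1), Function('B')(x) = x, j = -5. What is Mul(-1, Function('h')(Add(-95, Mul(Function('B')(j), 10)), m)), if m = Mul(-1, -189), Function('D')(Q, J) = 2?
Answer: 10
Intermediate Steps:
m = 189
Function('h')(X, f) = -10 (Function('h')(X, f) = Mul(Mul(5, 2), -1) = Mul(10, -1) = -10)
Mul(-1, Function('h')(Add(-95, Mul(Function('B')(j), 10)), m)) = Mul(-1, -10) = 10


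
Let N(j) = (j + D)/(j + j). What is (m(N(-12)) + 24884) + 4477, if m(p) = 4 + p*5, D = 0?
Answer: 58735/2 ≈ 29368.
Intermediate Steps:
N(j) = 1/2 (N(j) = (j + 0)/(j + j) = j/((2*j)) = j*(1/(2*j)) = 1/2)
m(p) = 4 + 5*p
(m(N(-12)) + 24884) + 4477 = ((4 + 5*(1/2)) + 24884) + 4477 = ((4 + 5/2) + 24884) + 4477 = (13/2 + 24884) + 4477 = 49781/2 + 4477 = 58735/2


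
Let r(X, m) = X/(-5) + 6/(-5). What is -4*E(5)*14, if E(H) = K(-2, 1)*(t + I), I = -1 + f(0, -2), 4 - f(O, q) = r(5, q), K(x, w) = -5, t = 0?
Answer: 1456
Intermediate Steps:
r(X, m) = -6/5 - X/5 (r(X, m) = X*(-1/5) + 6*(-1/5) = -X/5 - 6/5 = -6/5 - X/5)
f(O, q) = 31/5 (f(O, q) = 4 - (-6/5 - 1/5*5) = 4 - (-6/5 - 1) = 4 - 1*(-11/5) = 4 + 11/5 = 31/5)
I = 26/5 (I = -1 + 31/5 = 26/5 ≈ 5.2000)
E(H) = -26 (E(H) = -5*(0 + 26/5) = -5*26/5 = -26)
-4*E(5)*14 = -(-104)*14 = -4*(-364) = 1456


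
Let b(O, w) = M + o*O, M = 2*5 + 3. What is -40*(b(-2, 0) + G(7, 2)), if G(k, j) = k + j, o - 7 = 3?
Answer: -80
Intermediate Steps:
o = 10 (o = 7 + 3 = 10)
M = 13 (M = 10 + 3 = 13)
G(k, j) = j + k
b(O, w) = 13 + 10*O
-40*(b(-2, 0) + G(7, 2)) = -40*((13 + 10*(-2)) + (2 + 7)) = -40*((13 - 20) + 9) = -40*(-7 + 9) = -40*2 = -80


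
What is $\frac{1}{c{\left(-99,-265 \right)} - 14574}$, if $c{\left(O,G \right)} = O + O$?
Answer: $- \frac{1}{14772} \approx -6.7696 \cdot 10^{-5}$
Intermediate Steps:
$c{\left(O,G \right)} = 2 O$
$\frac{1}{c{\left(-99,-265 \right)} - 14574} = \frac{1}{2 \left(-99\right) - 14574} = \frac{1}{-198 - 14574} = \frac{1}{-14772} = - \frac{1}{14772}$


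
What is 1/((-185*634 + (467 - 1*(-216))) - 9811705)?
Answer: -1/9928312 ≈ -1.0072e-7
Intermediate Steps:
1/((-185*634 + (467 - 1*(-216))) - 9811705) = 1/((-117290 + (467 + 216)) - 9811705) = 1/((-117290 + 683) - 9811705) = 1/(-116607 - 9811705) = 1/(-9928312) = -1/9928312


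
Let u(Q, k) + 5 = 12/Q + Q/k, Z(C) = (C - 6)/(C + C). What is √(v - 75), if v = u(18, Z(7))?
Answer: √1554/3 ≈ 13.140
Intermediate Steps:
Z(C) = (-6 + C)/(2*C) (Z(C) = (-6 + C)/((2*C)) = (-6 + C)*(1/(2*C)) = (-6 + C)/(2*C))
u(Q, k) = -5 + 12/Q + Q/k (u(Q, k) = -5 + (12/Q + Q/k) = -5 + 12/Q + Q/k)
v = 743/3 (v = -5 + 12/18 + 18/(((½)*(-6 + 7)/7)) = -5 + 12*(1/18) + 18/(((½)*(⅐)*1)) = -5 + ⅔ + 18/(1/14) = -5 + ⅔ + 18*14 = -5 + ⅔ + 252 = 743/3 ≈ 247.67)
√(v - 75) = √(743/3 - 75) = √(518/3) = √1554/3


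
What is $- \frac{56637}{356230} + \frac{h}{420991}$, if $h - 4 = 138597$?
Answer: $\frac{3647166709}{21424231990} \approx 0.17024$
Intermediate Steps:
$h = 138601$ ($h = 4 + 138597 = 138601$)
$- \frac{56637}{356230} + \frac{h}{420991} = - \frac{56637}{356230} + \frac{138601}{420991} = \left(-56637\right) \frac{1}{356230} + 138601 \cdot \frac{1}{420991} = - \frac{8091}{50890} + \frac{138601}{420991} = \frac{3647166709}{21424231990}$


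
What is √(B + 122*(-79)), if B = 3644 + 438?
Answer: 2*I*√1389 ≈ 74.539*I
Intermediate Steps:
B = 4082
√(B + 122*(-79)) = √(4082 + 122*(-79)) = √(4082 - 9638) = √(-5556) = 2*I*√1389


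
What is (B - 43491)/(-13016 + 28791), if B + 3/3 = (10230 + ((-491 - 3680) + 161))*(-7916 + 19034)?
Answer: 69110468/15775 ≈ 4381.0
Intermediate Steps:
B = 69153959 (B = -1 + (10230 + ((-491 - 3680) + 161))*(-7916 + 19034) = -1 + (10230 + (-4171 + 161))*11118 = -1 + (10230 - 4010)*11118 = -1 + 6220*11118 = -1 + 69153960 = 69153959)
(B - 43491)/(-13016 + 28791) = (69153959 - 43491)/(-13016 + 28791) = 69110468/15775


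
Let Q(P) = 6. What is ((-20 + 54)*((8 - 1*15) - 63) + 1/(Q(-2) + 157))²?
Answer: 150496667721/26569 ≈ 5.6644e+6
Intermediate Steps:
((-20 + 54)*((8 - 1*15) - 63) + 1/(Q(-2) + 157))² = ((-20 + 54)*((8 - 1*15) - 63) + 1/(6 + 157))² = (34*((8 - 15) - 63) + 1/163)² = (34*(-7 - 63) + 1/163)² = (34*(-70) + 1/163)² = (-2380 + 1/163)² = (-387939/163)² = 150496667721/26569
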